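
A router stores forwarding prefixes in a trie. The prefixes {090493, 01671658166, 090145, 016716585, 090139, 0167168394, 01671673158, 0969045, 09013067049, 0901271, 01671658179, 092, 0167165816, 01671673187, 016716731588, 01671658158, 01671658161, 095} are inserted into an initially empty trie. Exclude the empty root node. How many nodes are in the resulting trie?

55

For each word, the new-node count is its length minus the longest prefix already in the trie:
  "090493" → 6 new (0, 9, 0, 4, 9, 3)
  "01671658166" → prefix "0" already present; 10 new (1, 6, 7, 1, 6, 5, 8, 1, 6, 6)
  "090145" → prefix "090" already present; 3 new (1, 4, 5)
  "016716585" → prefix "01671658" already present; 1 new (5)
  "090139" → prefix "0901" already present; 2 new (3, 9)
  "0167168394" → prefix "016716" already present; 4 new (8, 3, 9, 4)
  "01671673158" → prefix "016716" already present; 5 new (7, 3, 1, 5, 8)
  "0969045" → prefix "09" already present; 5 new (6, 9, 0, 4, 5)
  "09013067049" → prefix "09013" already present; 6 new (0, 6, 7, 0, 4, 9)
  "0901271" → prefix "0901" already present; 3 new (2, 7, 1)
  "01671658179" → prefix "016716581" already present; 2 new (7, 9)
  "092" → prefix "09" already present; 1 new (2)
  "0167165816" → prefix "0167165816" already present; 0 new (none)
  "01671673187" → prefix "016716731" already present; 2 new (8, 7)
  "016716731588" → prefix "01671673158" already present; 1 new (8)
  "01671658158" → prefix "016716581" already present; 2 new (5, 8)
  "01671658161" → prefix "0167165816" already present; 1 new (1)
  "095" → prefix "09" already present; 1 new (5)
Total nodes = 6 + 10 + 3 + 1 + 2 + 4 + 5 + 5 + 6 + 3 + 2 + 1 + 0 + 2 + 1 + 2 + 1 + 1 = 55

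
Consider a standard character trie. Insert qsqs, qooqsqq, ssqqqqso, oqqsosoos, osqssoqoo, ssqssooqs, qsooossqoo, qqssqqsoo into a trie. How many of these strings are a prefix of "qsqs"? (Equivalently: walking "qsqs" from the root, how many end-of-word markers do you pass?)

Check each prefix of "qsqs" against the stored set — each match is an end-marker on the path.
Prefixes of the query that are stored words: "qsqs"
Count: 1

1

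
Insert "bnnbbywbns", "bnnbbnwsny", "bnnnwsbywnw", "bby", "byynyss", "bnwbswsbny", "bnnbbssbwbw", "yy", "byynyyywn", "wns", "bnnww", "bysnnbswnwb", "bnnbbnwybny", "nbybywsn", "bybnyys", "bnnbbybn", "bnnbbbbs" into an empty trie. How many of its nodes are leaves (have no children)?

A leaf is a node with no children — equivalently, the end of a word that is not a proper prefix of any other stored word.
Those words: "bby", "bnnbbbbs", "bnnbbnwsny", "bnnbbnwybny", "bnnbbssbwbw", "bnnbbybn", "bnnbbywbns", "bnnnwsbywnw", "bnnww", "bnwbswsbny", "bybnyys", "bysnnbswnwb", "byynyss", "byynyyywn", "nbybywsn", "wns", "yy"
Leaf count: 17

17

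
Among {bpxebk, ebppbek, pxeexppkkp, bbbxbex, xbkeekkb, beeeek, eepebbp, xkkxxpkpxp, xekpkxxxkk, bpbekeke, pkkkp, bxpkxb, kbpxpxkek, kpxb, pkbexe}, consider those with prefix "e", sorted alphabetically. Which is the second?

eepebbp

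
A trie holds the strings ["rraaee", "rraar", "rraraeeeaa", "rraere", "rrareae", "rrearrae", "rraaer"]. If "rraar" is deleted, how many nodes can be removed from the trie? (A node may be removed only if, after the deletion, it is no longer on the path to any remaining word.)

Walk "rraar" from the leaf back toward the root, removing each node that no remaining word uses.
The suffix "r" (1 node) is used only by "rraar"; the node for "rraa" still has the child "e", so pruning stops there.
Nodes removed: 1

1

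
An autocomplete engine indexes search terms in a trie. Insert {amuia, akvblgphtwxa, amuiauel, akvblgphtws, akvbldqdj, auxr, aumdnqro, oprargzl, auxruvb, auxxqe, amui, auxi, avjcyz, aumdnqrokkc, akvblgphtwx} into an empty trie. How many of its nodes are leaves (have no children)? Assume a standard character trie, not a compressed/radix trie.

10

A leaf is a node with no children — equivalently, the end of a word that is not a proper prefix of any other stored word.
Those words: "akvbldqdj", "akvblgphtws", "akvblgphtwxa", "amuiauel", "aumdnqrokkc", "auxi", "auxruvb", "auxxqe", "avjcyz", "oprargzl"
Leaf count: 10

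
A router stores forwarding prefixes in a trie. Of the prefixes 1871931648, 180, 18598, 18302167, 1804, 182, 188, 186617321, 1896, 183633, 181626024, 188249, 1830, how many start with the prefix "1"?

13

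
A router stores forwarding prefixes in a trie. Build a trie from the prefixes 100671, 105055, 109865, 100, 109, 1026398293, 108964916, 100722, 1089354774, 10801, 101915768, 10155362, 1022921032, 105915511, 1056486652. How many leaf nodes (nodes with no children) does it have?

13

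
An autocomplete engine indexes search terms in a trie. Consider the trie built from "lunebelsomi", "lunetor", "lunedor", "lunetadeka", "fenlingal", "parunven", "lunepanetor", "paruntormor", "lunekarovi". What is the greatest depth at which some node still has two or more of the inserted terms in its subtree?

5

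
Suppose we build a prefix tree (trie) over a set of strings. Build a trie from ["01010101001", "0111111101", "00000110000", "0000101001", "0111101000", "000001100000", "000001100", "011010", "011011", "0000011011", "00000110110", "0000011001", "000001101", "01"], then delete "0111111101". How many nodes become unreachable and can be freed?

5

After clearing the end-marker at "0111111101", prune upward until reaching a node still needed by another word.
The suffix "11101" (5 nodes) is used only by "0111111101"; the node for "01111" still has the child "0", so pruning stops there.
Nodes removed: 5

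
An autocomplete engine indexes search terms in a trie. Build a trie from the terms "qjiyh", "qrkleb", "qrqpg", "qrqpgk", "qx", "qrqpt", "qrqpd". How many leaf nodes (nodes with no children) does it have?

6

A leaf is a node with no children — equivalently, the end of a word that is not a proper prefix of any other stored word.
Those words: "qjiyh", "qrkleb", "qrqpd", "qrqpgk", "qrqpt", "qx"
Leaf count: 6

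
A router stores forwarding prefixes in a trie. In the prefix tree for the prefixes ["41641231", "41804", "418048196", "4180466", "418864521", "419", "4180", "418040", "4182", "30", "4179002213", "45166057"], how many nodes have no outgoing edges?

10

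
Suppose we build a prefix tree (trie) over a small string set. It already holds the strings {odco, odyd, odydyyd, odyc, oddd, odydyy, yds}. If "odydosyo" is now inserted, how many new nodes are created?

4

"odyd" is already a path in the trie; the remaining "osyo" must be added.
Each of the 4 remaining characters creates one node.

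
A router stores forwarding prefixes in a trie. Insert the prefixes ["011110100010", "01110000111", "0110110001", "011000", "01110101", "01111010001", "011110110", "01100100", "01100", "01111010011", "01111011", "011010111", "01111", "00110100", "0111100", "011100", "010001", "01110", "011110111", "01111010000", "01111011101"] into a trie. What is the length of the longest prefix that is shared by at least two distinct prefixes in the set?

11

Equivalently: take the maximum, over all pairs, of their longest common prefix length.
"01111010001" and "011110100010" agree on "01111010001" (11 characters) before diverging; nothing deeper is shared.
Longest shared-prefix length: 11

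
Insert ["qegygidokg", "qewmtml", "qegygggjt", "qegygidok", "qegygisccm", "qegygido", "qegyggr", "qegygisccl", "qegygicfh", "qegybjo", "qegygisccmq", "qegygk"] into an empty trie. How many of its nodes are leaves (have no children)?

9

Leaves are exactly the stored words that no other stored word extends.
Those words: "qegybjo", "qegygggjt", "qegyggr", "qegygicfh", "qegygidokg", "qegygisccl", "qegygisccmq", "qegygk", "qewmtml"
Leaf count: 9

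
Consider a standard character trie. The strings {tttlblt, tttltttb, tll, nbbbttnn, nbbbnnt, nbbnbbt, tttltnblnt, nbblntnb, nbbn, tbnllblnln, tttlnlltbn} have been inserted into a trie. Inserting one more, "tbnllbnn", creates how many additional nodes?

2

Walking "tbnllbnn" from the root, the first 6 characters ("tbnllb") follow existing edges; "n" is the first miss.
New nodes needed: |"tbnllbnn"| − 6 = 8 − 6 = 2.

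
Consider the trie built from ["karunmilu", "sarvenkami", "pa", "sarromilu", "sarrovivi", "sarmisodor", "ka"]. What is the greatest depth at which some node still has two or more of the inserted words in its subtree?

Look for the deepest trie node that still has at least two words in its subtree.
"sarromilu" and "sarrovivi" agree on "sarro" (5 characters) before diverging; nothing deeper is shared.
Longest shared-prefix length: 5

5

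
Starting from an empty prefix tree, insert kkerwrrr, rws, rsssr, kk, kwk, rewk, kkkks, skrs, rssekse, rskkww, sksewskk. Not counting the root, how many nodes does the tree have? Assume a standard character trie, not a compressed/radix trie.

41

Trace insertions, counting only characters that open a new branch:
  "kkerwrrr" → 8 new (k, k, e, r, w, r, r, r)
  "rws" → 3 new (r, w, s)
  "rsssr" → prefix "r" already present; 4 new (s, s, s, r)
  "kk" → prefix "kk" already present; 0 new (none)
  "kwk" → prefix "k" already present; 2 new (w, k)
  "rewk" → prefix "r" already present; 3 new (e, w, k)
  "kkkks" → prefix "kk" already present; 3 new (k, k, s)
  "skrs" → 4 new (s, k, r, s)
  "rssekse" → prefix "rss" already present; 4 new (e, k, s, e)
  "rskkww" → prefix "rs" already present; 4 new (k, k, w, w)
  "sksewskk" → prefix "sk" already present; 6 new (s, e, w, s, k, k)
Total nodes = 8 + 3 + 4 + 0 + 2 + 3 + 3 + 4 + 4 + 4 + 6 = 41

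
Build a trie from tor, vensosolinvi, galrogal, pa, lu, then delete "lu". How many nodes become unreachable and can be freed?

2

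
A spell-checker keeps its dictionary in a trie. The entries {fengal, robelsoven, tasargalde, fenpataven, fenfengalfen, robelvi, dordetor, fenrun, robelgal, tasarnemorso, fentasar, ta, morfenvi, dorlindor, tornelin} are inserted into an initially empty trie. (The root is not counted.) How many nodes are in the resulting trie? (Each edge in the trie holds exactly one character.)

91

Count nodes per top-level branch (shared prefixes stored once):
  'd'-branch (dordetor, dorlindor): 14 nodes
  'f'-branch (fenfengalfen, fengal, fenpataven, fenrun, fentasar): 30 nodes
  'm'-branch (morfenvi): 8 nodes
  'r'-branch (robelgal, robelsoven, robelvi): 15 nodes
  't'-branch (ta, tasargalde, tasarnemorso, tornelin): 24 nodes
Sum: 91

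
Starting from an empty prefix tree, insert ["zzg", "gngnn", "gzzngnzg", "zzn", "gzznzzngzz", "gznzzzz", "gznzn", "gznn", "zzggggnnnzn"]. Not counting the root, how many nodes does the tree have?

37

For each word, the new-node count is its length minus the longest prefix already in the trie:
  "zzg" → 3 new (z, z, g)
  "gngnn" → 5 new (g, n, g, n, n)
  "gzzngnzg" → prefix "g" already present; 7 new (z, z, n, g, n, z, g)
  "zzn" → prefix "zz" already present; 1 new (n)
  "gzznzzngzz" → prefix "gzzn" already present; 6 new (z, z, n, g, z, z)
  "gznzzzz" → prefix "gz" already present; 5 new (n, z, z, z, z)
  "gznzn" → prefix "gznz" already present; 1 new (n)
  "gznn" → prefix "gzn" already present; 1 new (n)
  "zzggggnnnzn" → prefix "zzg" already present; 8 new (g, g, g, n, n, n, z, n)
Total nodes = 3 + 5 + 7 + 1 + 6 + 5 + 1 + 1 + 8 = 37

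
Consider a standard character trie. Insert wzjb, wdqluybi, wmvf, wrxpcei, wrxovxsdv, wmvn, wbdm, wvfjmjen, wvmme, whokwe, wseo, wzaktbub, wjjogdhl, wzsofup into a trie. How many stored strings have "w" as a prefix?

14

Filter for entries beginning with "w":
Words under "w": wbdm, wdqluybi, whokwe, wjjogdhl, wmvf, wmvn, wrxovxsdv, wrxpcei, wseo, wvfjmjen, wvmme, wzaktbub, wzjb, wzsofup
Count: 14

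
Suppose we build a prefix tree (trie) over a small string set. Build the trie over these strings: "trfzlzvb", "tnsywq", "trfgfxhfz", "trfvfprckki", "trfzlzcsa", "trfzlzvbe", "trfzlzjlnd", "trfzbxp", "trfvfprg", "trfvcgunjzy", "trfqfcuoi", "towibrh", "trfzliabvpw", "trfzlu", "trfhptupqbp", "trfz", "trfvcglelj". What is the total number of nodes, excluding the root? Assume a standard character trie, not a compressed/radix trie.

77

Count nodes per top-level branch (shared prefixes stored once):
  't'-branch (tnsywq, towibrh, trfgfxhfz, trfhptupqbp, trfqfcuoi, trfvcglelj, trfvcgunjzy, trfvfprckki, trfvfprg, trfz, trfzbxp, trfzliabvpw, trfzlu, trfzlzcsa, trfzlzjlnd, trfzlzvb, trfzlzvbe): 77 nodes
Sum: 77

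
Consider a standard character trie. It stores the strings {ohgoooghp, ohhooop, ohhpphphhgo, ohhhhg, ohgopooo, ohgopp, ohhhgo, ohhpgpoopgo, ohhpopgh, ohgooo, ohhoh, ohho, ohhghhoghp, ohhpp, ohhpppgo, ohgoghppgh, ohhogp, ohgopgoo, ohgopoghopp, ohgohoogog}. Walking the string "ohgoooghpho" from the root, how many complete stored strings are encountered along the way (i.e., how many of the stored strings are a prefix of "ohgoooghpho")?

Check each prefix of "ohgoooghpho" against the stored set — each match is an end-marker on the path.
Prefixes of the query that are stored words: "ohgooo", "ohgoooghp"
Count: 2

2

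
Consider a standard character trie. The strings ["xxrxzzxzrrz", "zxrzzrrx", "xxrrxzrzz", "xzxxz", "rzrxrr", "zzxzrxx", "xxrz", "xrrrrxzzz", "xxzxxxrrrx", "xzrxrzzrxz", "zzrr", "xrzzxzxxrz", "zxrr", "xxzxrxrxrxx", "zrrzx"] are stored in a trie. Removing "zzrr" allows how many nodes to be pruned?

Walk "zzrr" from the leaf back toward the root, removing each node that no remaining word uses.
The suffix "rr" (2 nodes) is used only by "zzrr"; the node for "zz" still has the child "x", so pruning stops there.
Nodes removed: 2

2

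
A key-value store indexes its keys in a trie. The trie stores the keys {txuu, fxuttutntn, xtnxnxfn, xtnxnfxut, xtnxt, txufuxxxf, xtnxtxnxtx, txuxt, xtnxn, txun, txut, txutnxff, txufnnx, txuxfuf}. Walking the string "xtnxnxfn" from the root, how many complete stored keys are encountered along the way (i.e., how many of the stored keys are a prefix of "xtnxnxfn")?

2

Check each prefix of "xtnxnxfn" against the stored set — each match is an end-marker on the path.
Prefixes of the query that are stored words: "xtnxn", "xtnxnxfn"
Count: 2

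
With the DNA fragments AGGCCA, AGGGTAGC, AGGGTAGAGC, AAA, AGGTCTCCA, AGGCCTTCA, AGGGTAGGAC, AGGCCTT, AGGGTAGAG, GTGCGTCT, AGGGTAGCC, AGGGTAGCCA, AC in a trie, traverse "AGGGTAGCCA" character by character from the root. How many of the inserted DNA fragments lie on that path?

Traverse "AGGGTAGCCA" character by character; count nodes along the way that are marked as word ends.
Prefixes of the query that are stored words: "AGGGTAGC", "AGGGTAGCC", "AGGGTAGCCA"
Count: 3

3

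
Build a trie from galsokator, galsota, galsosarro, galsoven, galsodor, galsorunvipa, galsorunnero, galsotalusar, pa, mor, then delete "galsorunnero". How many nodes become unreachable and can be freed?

4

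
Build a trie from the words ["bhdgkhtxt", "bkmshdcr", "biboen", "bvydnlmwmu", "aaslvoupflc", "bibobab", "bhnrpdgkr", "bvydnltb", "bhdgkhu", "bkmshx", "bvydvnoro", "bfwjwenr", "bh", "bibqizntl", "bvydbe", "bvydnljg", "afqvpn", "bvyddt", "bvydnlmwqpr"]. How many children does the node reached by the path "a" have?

2

Walk "a" from the root, arriving at one node.
Distinct next characters after "a": a, f.
That node has 2 child edges.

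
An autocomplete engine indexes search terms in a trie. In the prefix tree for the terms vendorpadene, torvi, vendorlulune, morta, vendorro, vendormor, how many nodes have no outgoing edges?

6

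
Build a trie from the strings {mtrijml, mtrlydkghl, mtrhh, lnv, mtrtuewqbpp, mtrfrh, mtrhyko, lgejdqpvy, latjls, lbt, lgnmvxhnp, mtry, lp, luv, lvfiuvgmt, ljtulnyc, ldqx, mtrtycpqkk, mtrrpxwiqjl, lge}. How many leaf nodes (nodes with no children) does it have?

19

A leaf is a node with no children — equivalently, the end of a word that is not a proper prefix of any other stored word.
Those words: "latjls", "lbt", "ldqx", "lgejdqpvy", "lgnmvxhnp", "ljtulnyc", "lnv", "lp", "luv", "lvfiuvgmt", "mtrfrh", "mtrhh", "mtrhyko", "mtrijml", "mtrlydkghl", "mtrrpxwiqjl", "mtrtuewqbpp", "mtrtycpqkk", "mtry"
Leaf count: 19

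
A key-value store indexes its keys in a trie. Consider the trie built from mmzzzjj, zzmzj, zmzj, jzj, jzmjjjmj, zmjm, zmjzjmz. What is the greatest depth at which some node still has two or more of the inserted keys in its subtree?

The deepest shared node is where two words last agree before diverging.
"zmjm" and "zmjzjmz" agree on "zmj" (3 characters) before diverging; nothing deeper is shared.
Longest shared-prefix length: 3

3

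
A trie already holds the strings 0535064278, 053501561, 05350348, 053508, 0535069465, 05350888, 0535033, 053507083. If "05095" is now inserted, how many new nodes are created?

"05" is already a path in the trie; the remaining "095" must be added.
Each of the 3 remaining characters creates one node.

3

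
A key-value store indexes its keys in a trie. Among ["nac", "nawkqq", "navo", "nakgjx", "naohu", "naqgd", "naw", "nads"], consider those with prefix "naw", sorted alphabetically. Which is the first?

naw

Words with prefix "naw", in lexicographic order: "naw", "nawkqq"
The 1st is naw.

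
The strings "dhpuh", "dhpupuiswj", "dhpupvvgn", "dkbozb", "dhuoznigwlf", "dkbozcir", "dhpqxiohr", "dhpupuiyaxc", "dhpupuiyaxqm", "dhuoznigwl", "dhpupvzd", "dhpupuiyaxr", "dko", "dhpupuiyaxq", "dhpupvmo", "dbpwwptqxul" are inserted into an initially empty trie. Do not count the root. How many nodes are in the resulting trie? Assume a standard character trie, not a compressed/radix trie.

Insert word by word; a character creates a node only if that edge doesn't already exist:
  "dhpuh" → 5 new (d, h, p, u, h)
  "dhpupuiswj" → prefix "dhpu" already present; 6 new (p, u, i, s, w, j)
  "dhpupvvgn" → prefix "dhpup" already present; 4 new (v, v, g, n)
  "dkbozb" → prefix "d" already present; 5 new (k, b, o, z, b)
  "dhuoznigwlf" → prefix "dh" already present; 9 new (u, o, z, n, i, g, w, l, f)
  "dkbozcir" → prefix "dkboz" already present; 3 new (c, i, r)
  "dhpqxiohr" → prefix "dhp" already present; 6 new (q, x, i, o, h, r)
  "dhpupuiyaxc" → prefix "dhpupui" already present; 4 new (y, a, x, c)
  "dhpupuiyaxqm" → prefix "dhpupuiyax" already present; 2 new (q, m)
  "dhuoznigwl" → prefix "dhuoznigwl" already present; 0 new (none)
  "dhpupvzd" → prefix "dhpupv" already present; 2 new (z, d)
  "dhpupuiyaxr" → prefix "dhpupuiyax" already present; 1 new (r)
  "dko" → prefix "dk" already present; 1 new (o)
  "dhpupuiyaxq" → prefix "dhpupuiyaxq" already present; 0 new (none)
  "dhpupvmo" → prefix "dhpupv" already present; 2 new (m, o)
  "dbpwwptqxul" → prefix "d" already present; 10 new (b, p, w, w, p, t, q, x, u, l)
Total nodes = 5 + 6 + 4 + 5 + 9 + 3 + 6 + 4 + 2 + 0 + 2 + 1 + 1 + 0 + 2 + 10 = 60

60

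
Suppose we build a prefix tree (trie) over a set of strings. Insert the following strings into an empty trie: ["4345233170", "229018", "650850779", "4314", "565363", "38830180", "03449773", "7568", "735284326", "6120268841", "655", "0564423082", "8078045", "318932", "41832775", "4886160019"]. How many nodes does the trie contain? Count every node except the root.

108

Trace insertions, counting only characters that open a new branch:
  "4345233170" → 10 new (4, 3, 4, 5, 2, 3, 3, 1, 7, 0)
  "229018" → 6 new (2, 2, 9, 0, 1, 8)
  "650850779" → 9 new (6, 5, 0, 8, 5, 0, 7, 7, 9)
  "4314" → prefix "43" already present; 2 new (1, 4)
  "565363" → 6 new (5, 6, 5, 3, 6, 3)
  "38830180" → 8 new (3, 8, 8, 3, 0, 1, 8, 0)
  "03449773" → 8 new (0, 3, 4, 4, 9, 7, 7, 3)
  "7568" → 4 new (7, 5, 6, 8)
  "735284326" → prefix "7" already present; 8 new (3, 5, 2, 8, 4, 3, 2, 6)
  "6120268841" → prefix "6" already present; 9 new (1, 2, 0, 2, 6, 8, 8, 4, 1)
  "655" → prefix "65" already present; 1 new (5)
  "0564423082" → prefix "0" already present; 9 new (5, 6, 4, 4, 2, 3, 0, 8, 2)
  "8078045" → 7 new (8, 0, 7, 8, 0, 4, 5)
  "318932" → prefix "3" already present; 5 new (1, 8, 9, 3, 2)
  "41832775" → prefix "4" already present; 7 new (1, 8, 3, 2, 7, 7, 5)
  "4886160019" → prefix "4" already present; 9 new (8, 8, 6, 1, 6, 0, 0, 1, 9)
Total nodes = 10 + 6 + 9 + 2 + 6 + 8 + 8 + 4 + 8 + 9 + 1 + 9 + 7 + 5 + 7 + 9 = 108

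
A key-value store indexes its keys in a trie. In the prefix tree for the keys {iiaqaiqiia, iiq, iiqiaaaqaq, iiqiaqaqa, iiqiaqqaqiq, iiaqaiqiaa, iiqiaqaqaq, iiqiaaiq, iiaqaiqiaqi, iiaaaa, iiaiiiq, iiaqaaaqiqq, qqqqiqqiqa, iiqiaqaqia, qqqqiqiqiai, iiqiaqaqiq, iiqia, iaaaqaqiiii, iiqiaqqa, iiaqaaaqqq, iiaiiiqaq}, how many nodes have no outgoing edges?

Leaves are exactly the stored words that no other stored word extends.
Those words: "iaaaqaqiiii", "iiaaaa", "iiaiiiqaq", "iiaqaaaqiqq", "iiaqaaaqqq", "iiaqaiqiaa", "iiaqaiqiaqi", "iiaqaiqiia", "iiqiaaaqaq", "iiqiaaiq", "iiqiaqaqaq", "iiqiaqaqia", "iiqiaqaqiq", "iiqiaqqaqiq", "qqqqiqiqiai", "qqqqiqqiqa"
Leaf count: 16

16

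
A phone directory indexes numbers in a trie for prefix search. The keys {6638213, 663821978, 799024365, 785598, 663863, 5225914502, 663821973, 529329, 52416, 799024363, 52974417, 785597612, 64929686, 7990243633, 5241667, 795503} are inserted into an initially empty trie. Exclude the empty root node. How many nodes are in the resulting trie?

Count nodes per top-level branch (shared prefixes stored once):
  '5'-branch (5225914502, 52416, 5241667, 529329, 52974417): 24 nodes
  '6'-branch (64929686, 6638213, 663821973, 663821978, 663863): 20 nodes
  '7'-branch (785597612, 785598, 795503, 799024363, 7990243633, 799024365): 24 nodes
Sum: 68

68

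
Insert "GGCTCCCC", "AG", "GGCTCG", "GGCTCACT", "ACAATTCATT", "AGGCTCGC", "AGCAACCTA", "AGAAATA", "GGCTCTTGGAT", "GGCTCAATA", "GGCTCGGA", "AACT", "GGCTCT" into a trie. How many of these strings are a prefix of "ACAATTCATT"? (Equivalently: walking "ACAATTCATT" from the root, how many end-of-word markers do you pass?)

Walk "ACAATTCATT" from the root; an end-of-word marker is hit whenever a stored word is a prefix of "ACAATTCATT".
Prefixes of the query that are stored words: "ACAATTCATT"
Count: 1

1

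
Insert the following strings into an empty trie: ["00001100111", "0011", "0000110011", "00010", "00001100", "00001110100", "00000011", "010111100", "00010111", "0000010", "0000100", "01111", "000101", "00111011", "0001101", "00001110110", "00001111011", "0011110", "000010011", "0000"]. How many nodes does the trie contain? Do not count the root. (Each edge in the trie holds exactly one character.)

Trace insertions, counting only characters that open a new branch:
  "00001100111" → 11 new (0, 0, 0, 0, 1, 1, 0, 0, 1, 1, 1)
  "0011" → prefix "00" already present; 2 new (1, 1)
  "0000110011" → prefix "0000110011" already present; 0 new (none)
  "00010" → prefix "000" already present; 2 new (1, 0)
  "00001100" → prefix "00001100" already present; 0 new (none)
  "00001110100" → prefix "000011" already present; 5 new (1, 0, 1, 0, 0)
  "00000011" → prefix "0000" already present; 4 new (0, 0, 1, 1)
  "010111100" → prefix "0" already present; 8 new (1, 0, 1, 1, 1, 1, 0, 0)
  "00010111" → prefix "00010" already present; 3 new (1, 1, 1)
  "0000010" → prefix "00000" already present; 2 new (1, 0)
  "0000100" → prefix "00001" already present; 2 new (0, 0)
  "01111" → prefix "01" already present; 3 new (1, 1, 1)
  "000101" → prefix "000101" already present; 0 new (none)
  "00111011" → prefix "0011" already present; 4 new (1, 0, 1, 1)
  "0001101" → prefix "0001" already present; 3 new (1, 0, 1)
  "00001110110" → prefix "000011101" already present; 2 new (1, 0)
  "00001111011" → prefix "0000111" already present; 4 new (1, 0, 1, 1)
  "0011110" → prefix "00111" already present; 2 new (1, 0)
  "000010011" → prefix "0000100" already present; 2 new (1, 1)
  "0000" → prefix "0000" already present; 0 new (none)
Total nodes = 11 + 2 + 0 + 2 + 0 + 5 + 4 + 8 + 3 + 2 + 2 + 3 + 0 + 4 + 3 + 2 + 4 + 2 + 2 + 0 = 59

59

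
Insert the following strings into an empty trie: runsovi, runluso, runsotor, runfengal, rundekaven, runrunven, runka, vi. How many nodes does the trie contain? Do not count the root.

37

Count nodes per top-level branch (shared prefixes stored once):
  'r'-branch (rundekaven, runfengal, runka, runluso, runrunven, runsotor, runsovi): 35 nodes
  'v'-branch (vi): 2 nodes
Sum: 37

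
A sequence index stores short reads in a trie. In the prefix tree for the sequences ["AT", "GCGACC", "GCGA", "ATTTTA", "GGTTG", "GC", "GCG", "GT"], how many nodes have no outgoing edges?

Leaves are exactly the stored words that no other stored word extends.
Those words: "ATTTTA", "GCGACC", "GGTTG", "GT"
Leaf count: 4

4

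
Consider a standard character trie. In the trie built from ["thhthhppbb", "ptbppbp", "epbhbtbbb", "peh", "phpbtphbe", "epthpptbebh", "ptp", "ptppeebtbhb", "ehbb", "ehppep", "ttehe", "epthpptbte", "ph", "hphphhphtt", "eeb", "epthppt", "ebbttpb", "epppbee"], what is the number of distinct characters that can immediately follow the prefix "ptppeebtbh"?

1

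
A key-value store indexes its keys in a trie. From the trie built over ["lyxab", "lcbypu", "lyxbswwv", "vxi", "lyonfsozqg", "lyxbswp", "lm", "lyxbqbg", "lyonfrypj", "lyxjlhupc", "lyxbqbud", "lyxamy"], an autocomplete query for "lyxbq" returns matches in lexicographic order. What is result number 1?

Filter for "lyxbq…" and sort: "lyxbqbg", "lyxbqbud"
The 1st is lyxbqbg.

lyxbqbg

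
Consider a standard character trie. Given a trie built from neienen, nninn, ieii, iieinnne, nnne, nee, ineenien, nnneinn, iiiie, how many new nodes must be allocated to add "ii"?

0

"ii" is already a full path in the trie; only an end-marker is added.
No new nodes are needed: 0.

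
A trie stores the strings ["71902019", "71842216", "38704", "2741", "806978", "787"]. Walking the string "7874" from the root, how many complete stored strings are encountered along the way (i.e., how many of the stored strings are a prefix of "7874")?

Walk "7874" from the root; an end-of-word marker is hit whenever a stored word is a prefix of "7874".
Prefixes of the query that are stored words: "787"
Count: 1

1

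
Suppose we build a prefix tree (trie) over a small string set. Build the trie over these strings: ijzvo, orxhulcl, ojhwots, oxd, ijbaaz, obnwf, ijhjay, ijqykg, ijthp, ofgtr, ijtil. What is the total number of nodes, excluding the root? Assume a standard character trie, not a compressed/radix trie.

46

For each word, the new-node count is its length minus the longest prefix already in the trie:
  "ijzvo" → 5 new (i, j, z, v, o)
  "orxhulcl" → 8 new (o, r, x, h, u, l, c, l)
  "ojhwots" → prefix "o" already present; 6 new (j, h, w, o, t, s)
  "oxd" → prefix "o" already present; 2 new (x, d)
  "ijbaaz" → prefix "ij" already present; 4 new (b, a, a, z)
  "obnwf" → prefix "o" already present; 4 new (b, n, w, f)
  "ijhjay" → prefix "ij" already present; 4 new (h, j, a, y)
  "ijqykg" → prefix "ij" already present; 4 new (q, y, k, g)
  "ijthp" → prefix "ij" already present; 3 new (t, h, p)
  "ofgtr" → prefix "o" already present; 4 new (f, g, t, r)
  "ijtil" → prefix "ijt" already present; 2 new (i, l)
Total nodes = 5 + 8 + 6 + 2 + 4 + 4 + 4 + 4 + 3 + 4 + 2 = 46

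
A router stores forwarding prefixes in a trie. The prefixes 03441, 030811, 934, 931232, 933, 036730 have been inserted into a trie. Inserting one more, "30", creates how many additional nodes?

Nothing in the trie begins with "3"; the whole of "30" is new.
2 − 0 = 2 new nodes.

2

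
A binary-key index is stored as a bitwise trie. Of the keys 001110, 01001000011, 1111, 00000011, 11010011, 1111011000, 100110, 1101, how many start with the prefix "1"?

5

Filter for entries beginning with "1":
Words under "1": 100110, 1101, 11010011, 1111, 1111011000
Count: 5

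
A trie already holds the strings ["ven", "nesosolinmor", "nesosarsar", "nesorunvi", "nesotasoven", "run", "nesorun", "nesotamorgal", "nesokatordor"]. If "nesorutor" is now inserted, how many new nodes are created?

"nesoru" is already a path in the trie; the remaining "tor" must be added.
So 9 − 6 = 3 new nodes.

3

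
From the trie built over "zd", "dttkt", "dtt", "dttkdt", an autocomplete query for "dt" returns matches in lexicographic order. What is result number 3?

dttkt

Filter for "dt…" and sort: "dtt", "dttkdt", "dttkt"
Position 3: dttkt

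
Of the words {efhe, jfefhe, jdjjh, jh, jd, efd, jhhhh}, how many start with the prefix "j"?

Traverse to the node for "j", then collect every word in that subtree.
Words under "j": jd, jdjjh, jfefhe, jh, jhhhh
Count: 5

5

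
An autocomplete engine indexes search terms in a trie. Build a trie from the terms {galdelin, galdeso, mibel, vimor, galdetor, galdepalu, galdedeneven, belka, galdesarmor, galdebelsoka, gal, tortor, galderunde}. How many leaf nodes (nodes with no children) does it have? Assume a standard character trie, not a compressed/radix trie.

12

A leaf is a node with no children — equivalently, the end of a word that is not a proper prefix of any other stored word.
Those words: "belka", "galdebelsoka", "galdedeneven", "galdelin", "galdepalu", "galderunde", "galdesarmor", "galdeso", "galdetor", "mibel", "tortor", "vimor"
Leaf count: 12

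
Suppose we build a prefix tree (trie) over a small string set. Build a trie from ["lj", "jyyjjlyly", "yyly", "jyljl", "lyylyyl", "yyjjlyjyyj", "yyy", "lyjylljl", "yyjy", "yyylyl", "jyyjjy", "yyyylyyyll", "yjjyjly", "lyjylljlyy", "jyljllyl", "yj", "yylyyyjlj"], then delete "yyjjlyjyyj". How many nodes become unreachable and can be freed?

7

After clearing the end-marker at "yyjjlyjyyj", prune upward until reaching a node still needed by another word.
The suffix "jlyjyyj" (7 nodes) is used only by "yyjjlyjyyj"; the node for "yyj" still has the child "y", so pruning stops there.
Nodes removed: 7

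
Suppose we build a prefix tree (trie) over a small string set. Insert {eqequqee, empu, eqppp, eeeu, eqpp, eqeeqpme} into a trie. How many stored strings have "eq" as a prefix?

4

Walk to "eq"; the words in its subtree are exactly those with that prefix.
Words under "eq": eqeeqpme, eqequqee, eqpp, eqppp
Count: 4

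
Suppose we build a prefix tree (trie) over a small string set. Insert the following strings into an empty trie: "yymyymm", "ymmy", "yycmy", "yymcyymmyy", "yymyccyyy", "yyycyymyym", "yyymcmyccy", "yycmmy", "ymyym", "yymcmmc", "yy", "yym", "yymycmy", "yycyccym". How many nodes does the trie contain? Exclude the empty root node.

Trace insertions, counting only characters that open a new branch:
  "yymyymm" → 7 new (y, y, m, y, y, m, m)
  "ymmy" → prefix "y" already present; 3 new (m, m, y)
  "yycmy" → prefix "yy" already present; 3 new (c, m, y)
  "yymcyymmyy" → prefix "yym" already present; 7 new (c, y, y, m, m, y, y)
  "yymyccyyy" → prefix "yymy" already present; 5 new (c, c, y, y, y)
  "yyycyymyym" → prefix "yy" already present; 8 new (y, c, y, y, m, y, y, m)
  "yyymcmyccy" → prefix "yyy" already present; 7 new (m, c, m, y, c, c, y)
  "yycmmy" → prefix "yycm" already present; 2 new (m, y)
  "ymyym" → prefix "ym" already present; 3 new (y, y, m)
  "yymcmmc" → prefix "yymc" already present; 3 new (m, m, c)
  "yy" → prefix "yy" already present; 0 new (none)
  "yym" → prefix "yym" already present; 0 new (none)
  "yymycmy" → prefix "yymyc" already present; 2 new (m, y)
  "yycyccym" → prefix "yyc" already present; 5 new (y, c, c, y, m)
Total nodes = 7 + 3 + 3 + 7 + 5 + 8 + 7 + 2 + 3 + 3 + 0 + 0 + 2 + 5 = 55

55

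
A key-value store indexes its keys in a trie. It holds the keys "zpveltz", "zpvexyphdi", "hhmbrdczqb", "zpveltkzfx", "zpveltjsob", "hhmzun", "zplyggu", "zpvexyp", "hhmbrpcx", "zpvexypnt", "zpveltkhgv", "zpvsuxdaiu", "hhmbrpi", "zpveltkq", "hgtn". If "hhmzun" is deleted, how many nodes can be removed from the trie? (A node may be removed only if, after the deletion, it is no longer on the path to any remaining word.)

3

Walk "hhmzun" from the leaf back toward the root, removing each node that no remaining word uses.
The suffix "zun" (3 nodes) is used only by "hhmzun"; the node for "hhm" still has the child "b", so pruning stops there.
Nodes removed: 3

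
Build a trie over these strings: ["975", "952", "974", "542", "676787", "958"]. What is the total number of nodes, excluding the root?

Insert word by word; a character creates a node only if that edge doesn't already exist:
  "975" → 3 new (9, 7, 5)
  "952" → prefix "9" already present; 2 new (5, 2)
  "974" → prefix "97" already present; 1 new (4)
  "542" → 3 new (5, 4, 2)
  "676787" → 6 new (6, 7, 6, 7, 8, 7)
  "958" → prefix "95" already present; 1 new (8)
Total nodes = 3 + 2 + 1 + 3 + 6 + 1 = 16

16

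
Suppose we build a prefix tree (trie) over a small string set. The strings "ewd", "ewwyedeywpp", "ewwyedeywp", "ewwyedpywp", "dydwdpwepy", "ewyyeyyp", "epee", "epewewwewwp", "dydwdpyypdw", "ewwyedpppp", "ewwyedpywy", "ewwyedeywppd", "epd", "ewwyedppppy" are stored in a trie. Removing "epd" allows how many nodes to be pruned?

1

After clearing the end-marker at "epd", prune upward until reaching a node still needed by another word.
The suffix "d" (1 node) is used only by "epd"; the node for "ep" still has the child "e", so pruning stops there.
Nodes removed: 1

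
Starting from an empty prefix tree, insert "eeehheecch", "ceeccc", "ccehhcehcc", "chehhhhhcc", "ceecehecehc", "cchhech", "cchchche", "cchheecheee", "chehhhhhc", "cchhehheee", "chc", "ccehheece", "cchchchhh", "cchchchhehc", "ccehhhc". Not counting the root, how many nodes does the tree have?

Insert word by word; a character creates a node only if that edge doesn't already exist:
  "eeehheecch" → 10 new (e, e, e, h, h, e, e, c, c, h)
  "ceeccc" → 6 new (c, e, e, c, c, c)
  "ccehhcehcc" → prefix "c" already present; 9 new (c, e, h, h, c, e, h, c, c)
  "chehhhhhcc" → prefix "c" already present; 9 new (h, e, h, h, h, h, h, c, c)
  "ceecehecehc" → prefix "ceec" already present; 7 new (e, h, e, c, e, h, c)
  "cchhech" → prefix "cc" already present; 5 new (h, h, e, c, h)
  "cchchche" → prefix "cch" already present; 5 new (c, h, c, h, e)
  "cchheecheee" → prefix "cchhe" already present; 6 new (e, c, h, e, e, e)
  "chehhhhhc" → prefix "chehhhhhc" already present; 0 new (none)
  "cchhehheee" → prefix "cchhe" already present; 5 new (h, h, e, e, e)
  "chc" → prefix "ch" already present; 1 new (c)
  "ccehheece" → prefix "ccehh" already present; 4 new (e, e, c, e)
  "cchchchhh" → prefix "cchchch" already present; 2 new (h, h)
  "cchchchhehc" → prefix "cchchchh" already present; 3 new (e, h, c)
  "ccehhhc" → prefix "ccehh" already present; 2 new (h, c)
Total nodes = 10 + 6 + 9 + 9 + 7 + 5 + 5 + 6 + 0 + 5 + 1 + 4 + 2 + 3 + 2 = 74

74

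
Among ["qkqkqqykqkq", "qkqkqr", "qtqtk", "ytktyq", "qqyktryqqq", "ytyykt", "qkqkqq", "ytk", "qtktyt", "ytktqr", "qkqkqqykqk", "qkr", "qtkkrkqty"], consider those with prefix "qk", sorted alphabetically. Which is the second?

qkqkqqykqk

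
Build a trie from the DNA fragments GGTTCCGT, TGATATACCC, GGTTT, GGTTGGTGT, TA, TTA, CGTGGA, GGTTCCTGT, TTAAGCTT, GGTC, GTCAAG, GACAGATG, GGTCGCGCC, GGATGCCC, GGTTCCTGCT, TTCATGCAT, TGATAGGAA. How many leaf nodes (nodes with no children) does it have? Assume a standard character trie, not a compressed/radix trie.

Leaves are exactly the stored words that no other stored word extends.
Those words: "CGTGGA", "GACAGATG", "GGATGCCC", "GGTCGCGCC", "GGTTCCGT", "GGTTCCTGCT", "GGTTCCTGT", "GGTTGGTGT", "GGTTT", "GTCAAG", "TA", "TGATAGGAA", "TGATATACCC", "TTAAGCTT", "TTCATGCAT"
Leaf count: 15

15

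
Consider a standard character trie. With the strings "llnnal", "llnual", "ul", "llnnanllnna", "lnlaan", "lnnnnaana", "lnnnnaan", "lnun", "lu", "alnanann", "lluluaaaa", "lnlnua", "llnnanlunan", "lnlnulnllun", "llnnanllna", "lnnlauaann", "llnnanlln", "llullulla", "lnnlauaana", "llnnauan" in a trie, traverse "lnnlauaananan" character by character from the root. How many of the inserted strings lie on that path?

1

Walk "lnnlauaananan" from the root; an end-of-word marker is hit whenever a stored word is a prefix of "lnnlauaananan".
Prefixes of the query that are stored words: "lnnlauaana"
Count: 1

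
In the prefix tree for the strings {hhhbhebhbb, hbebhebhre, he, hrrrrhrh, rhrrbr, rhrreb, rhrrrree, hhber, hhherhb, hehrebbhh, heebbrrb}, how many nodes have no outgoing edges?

Leaves are exactly the stored words that no other stored word extends.
Those words: "hbebhebhre", "heebbrrb", "hehrebbhh", "hhber", "hhhbhebhbb", "hhherhb", "hrrrrhrh", "rhrrbr", "rhrreb", "rhrrrree"
Leaf count: 10

10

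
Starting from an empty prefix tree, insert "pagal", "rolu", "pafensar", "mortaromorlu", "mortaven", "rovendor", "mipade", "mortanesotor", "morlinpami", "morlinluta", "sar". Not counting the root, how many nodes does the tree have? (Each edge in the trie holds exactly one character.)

Count nodes per top-level branch (shared prefixes stored once):
  'm'-branch (mipade, morlinluta, morlinpami, mortanesotor, mortaromorlu, mortaven): 38 nodes
  'p'-branch (pafensar, pagal): 11 nodes
  'r'-branch (rolu, rovendor): 10 nodes
  's'-branch (sar): 3 nodes
Sum: 62

62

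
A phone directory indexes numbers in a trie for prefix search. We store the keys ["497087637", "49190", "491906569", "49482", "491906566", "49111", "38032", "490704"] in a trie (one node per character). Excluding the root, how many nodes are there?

Count nodes per top-level branch (shared prefixes stored once):
  '3'-branch (38032): 5 nodes
  '4'-branch (490704, 49111, 49190, 491906566, 491906569, 49482, 497087637): 26 nodes
Sum: 31

31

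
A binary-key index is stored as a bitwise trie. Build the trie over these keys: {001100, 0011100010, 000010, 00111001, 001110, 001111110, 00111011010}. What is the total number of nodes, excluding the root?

Trace insertions, counting only characters that open a new branch:
  "001100" → 6 new (0, 0, 1, 1, 0, 0)
  "0011100010" → prefix "0011" already present; 6 new (1, 0, 0, 0, 1, 0)
  "000010" → prefix "00" already present; 4 new (0, 0, 1, 0)
  "00111001" → prefix "0011100" already present; 1 new (1)
  "001110" → prefix "001110" already present; 0 new (none)
  "001111110" → prefix "00111" already present; 4 new (1, 1, 1, 0)
  "00111011010" → prefix "001110" already present; 5 new (1, 1, 0, 1, 0)
Total nodes = 6 + 6 + 4 + 1 + 0 + 4 + 5 = 26

26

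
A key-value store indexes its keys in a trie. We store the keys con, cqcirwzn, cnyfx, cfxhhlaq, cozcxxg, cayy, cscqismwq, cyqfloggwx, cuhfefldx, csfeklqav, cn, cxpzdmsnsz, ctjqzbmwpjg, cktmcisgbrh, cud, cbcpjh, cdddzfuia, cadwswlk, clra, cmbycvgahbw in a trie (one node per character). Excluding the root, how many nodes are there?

123

Insert word by word; a character creates a node only if that edge doesn't already exist:
  "con" → 3 new (c, o, n)
  "cqcirwzn" → prefix "c" already present; 7 new (q, c, i, r, w, z, n)
  "cnyfx" → prefix "c" already present; 4 new (n, y, f, x)
  "cfxhhlaq" → prefix "c" already present; 7 new (f, x, h, h, l, a, q)
  "cozcxxg" → prefix "co" already present; 5 new (z, c, x, x, g)
  "cayy" → prefix "c" already present; 3 new (a, y, y)
  "cscqismwq" → prefix "c" already present; 8 new (s, c, q, i, s, m, w, q)
  "cyqfloggwx" → prefix "c" already present; 9 new (y, q, f, l, o, g, g, w, x)
  "cuhfefldx" → prefix "c" already present; 8 new (u, h, f, e, f, l, d, x)
  "csfeklqav" → prefix "cs" already present; 7 new (f, e, k, l, q, a, v)
  "cn" → prefix "cn" already present; 0 new (none)
  "cxpzdmsnsz" → prefix "c" already present; 9 new (x, p, z, d, m, s, n, s, z)
  "ctjqzbmwpjg" → prefix "c" already present; 10 new (t, j, q, z, b, m, w, p, j, g)
  "cktmcisgbrh" → prefix "c" already present; 10 new (k, t, m, c, i, s, g, b, r, h)
  "cud" → prefix "cu" already present; 1 new (d)
  "cbcpjh" → prefix "c" already present; 5 new (b, c, p, j, h)
  "cdddzfuia" → prefix "c" already present; 8 new (d, d, d, z, f, u, i, a)
  "cadwswlk" → prefix "ca" already present; 6 new (d, w, s, w, l, k)
  "clra" → prefix "c" already present; 3 new (l, r, a)
  "cmbycvgahbw" → prefix "c" already present; 10 new (m, b, y, c, v, g, a, h, b, w)
Total nodes = 3 + 7 + 4 + 7 + 5 + 3 + 8 + 9 + 8 + 7 + 0 + 9 + 10 + 10 + 1 + 5 + 8 + 6 + 3 + 10 = 123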